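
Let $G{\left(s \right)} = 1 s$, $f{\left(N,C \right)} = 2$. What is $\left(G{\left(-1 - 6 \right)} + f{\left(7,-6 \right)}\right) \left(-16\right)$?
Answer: $80$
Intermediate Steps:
$G{\left(s \right)} = s$
$\left(G{\left(-1 - 6 \right)} + f{\left(7,-6 \right)}\right) \left(-16\right) = \left(\left(-1 - 6\right) + 2\right) \left(-16\right) = \left(-7 + 2\right) \left(-16\right) = \left(-5\right) \left(-16\right) = 80$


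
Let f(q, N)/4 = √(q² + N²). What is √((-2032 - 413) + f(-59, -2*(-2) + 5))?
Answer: √(-2445 + 4*√3562) ≈ 46.971*I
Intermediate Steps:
f(q, N) = 4*√(N² + q²) (f(q, N) = 4*√(q² + N²) = 4*√(N² + q²))
√((-2032 - 413) + f(-59, -2*(-2) + 5)) = √((-2032 - 413) + 4*√((-2*(-2) + 5)² + (-59)²)) = √(-2445 + 4*√((4 + 5)² + 3481)) = √(-2445 + 4*√(9² + 3481)) = √(-2445 + 4*√(81 + 3481)) = √(-2445 + 4*√3562)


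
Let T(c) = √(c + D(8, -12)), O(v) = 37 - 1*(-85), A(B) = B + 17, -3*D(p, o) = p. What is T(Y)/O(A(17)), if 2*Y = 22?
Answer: 5*√3/366 ≈ 0.023662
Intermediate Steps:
D(p, o) = -p/3
A(B) = 17 + B
Y = 11 (Y = (½)*22 = 11)
O(v) = 122 (O(v) = 37 + 85 = 122)
T(c) = √(-8/3 + c) (T(c) = √(c - ⅓*8) = √(c - 8/3) = √(-8/3 + c))
T(Y)/O(A(17)) = (√(-24 + 9*11)/3)/122 = (√(-24 + 99)/3)*(1/122) = (√75/3)*(1/122) = ((5*√3)/3)*(1/122) = (5*√3/3)*(1/122) = 5*√3/366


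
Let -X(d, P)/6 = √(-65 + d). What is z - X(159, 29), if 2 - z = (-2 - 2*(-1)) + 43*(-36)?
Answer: 1550 + 6*√94 ≈ 1608.2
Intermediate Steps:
z = 1550 (z = 2 - ((-2 - 2*(-1)) + 43*(-36)) = 2 - ((-2 + 2) - 1548) = 2 - (0 - 1548) = 2 - 1*(-1548) = 2 + 1548 = 1550)
X(d, P) = -6*√(-65 + d)
z - X(159, 29) = 1550 - (-6)*√(-65 + 159) = 1550 - (-6)*√94 = 1550 + 6*√94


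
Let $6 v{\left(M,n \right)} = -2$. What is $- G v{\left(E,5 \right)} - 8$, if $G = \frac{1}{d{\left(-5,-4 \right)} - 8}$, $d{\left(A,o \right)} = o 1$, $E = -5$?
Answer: $- \frac{289}{36} \approx -8.0278$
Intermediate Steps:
$v{\left(M,n \right)} = - \frac{1}{3}$ ($v{\left(M,n \right)} = \frac{1}{6} \left(-2\right) = - \frac{1}{3}$)
$d{\left(A,o \right)} = o$
$G = - \frac{1}{12}$ ($G = \frac{1}{-4 - 8} = \frac{1}{-12} = - \frac{1}{12} \approx -0.083333$)
$- G v{\left(E,5 \right)} - 8 = \left(-1\right) \left(- \frac{1}{12}\right) \left(- \frac{1}{3}\right) - 8 = \frac{1}{12} \left(- \frac{1}{3}\right) - 8 = - \frac{1}{36} - 8 = - \frac{289}{36}$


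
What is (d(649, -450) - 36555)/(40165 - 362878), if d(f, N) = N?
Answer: 12335/107571 ≈ 0.11467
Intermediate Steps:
(d(649, -450) - 36555)/(40165 - 362878) = (-450 - 36555)/(40165 - 362878) = -37005/(-322713) = -37005*(-1/322713) = 12335/107571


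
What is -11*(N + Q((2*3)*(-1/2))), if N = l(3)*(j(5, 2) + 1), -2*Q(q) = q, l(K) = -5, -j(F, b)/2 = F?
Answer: -1023/2 ≈ -511.50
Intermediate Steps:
j(F, b) = -2*F
Q(q) = -q/2
N = 45 (N = -5*(-2*5 + 1) = -5*(-10 + 1) = -5*(-9) = 45)
-11*(N + Q((2*3)*(-1/2))) = -11*(45 - 2*3*(-1/2)/2) = -11*(45 - 3*(-1*1/2)) = -11*(45 - 3*(-1)/2) = -11*(45 - 1/2*(-3)) = -11*(45 + 3/2) = -11*93/2 = -1023/2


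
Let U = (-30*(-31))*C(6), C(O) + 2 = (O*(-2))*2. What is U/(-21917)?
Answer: 780/707 ≈ 1.1033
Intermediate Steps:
C(O) = -2 - 4*O (C(O) = -2 + (O*(-2))*2 = -2 - 2*O*2 = -2 - 4*O)
U = -24180 (U = (-30*(-31))*(-2 - 4*6) = 930*(-2 - 24) = 930*(-26) = -24180)
U/(-21917) = -24180/(-21917) = -24180*(-1/21917) = 780/707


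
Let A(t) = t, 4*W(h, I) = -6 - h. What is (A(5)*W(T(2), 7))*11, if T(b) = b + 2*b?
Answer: -165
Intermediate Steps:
T(b) = 3*b
W(h, I) = -3/2 - h/4 (W(h, I) = (-6 - h)/4 = -3/2 - h/4)
(A(5)*W(T(2), 7))*11 = (5*(-3/2 - 3*2/4))*11 = (5*(-3/2 - 1/4*6))*11 = (5*(-3/2 - 3/2))*11 = (5*(-3))*11 = -15*11 = -165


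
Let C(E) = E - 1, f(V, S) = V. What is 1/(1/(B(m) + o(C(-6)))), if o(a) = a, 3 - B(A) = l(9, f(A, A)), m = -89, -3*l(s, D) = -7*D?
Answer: 611/3 ≈ 203.67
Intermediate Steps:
l(s, D) = 7*D/3 (l(s, D) = -(-7)*D/3 = 7*D/3)
C(E) = -1 + E
B(A) = 3 - 7*A/3
1/(1/(B(m) + o(C(-6)))) = 1/(1/((3 - 7/3*(-89)) + (-1 - 6))) = 1/(1/((3 + 623/3) - 7)) = 1/(1/(632/3 - 7)) = 1/(1/(611/3)) = 1/(3/611) = 611/3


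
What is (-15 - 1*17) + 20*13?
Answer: 228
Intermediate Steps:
(-15 - 1*17) + 20*13 = (-15 - 17) + 260 = -32 + 260 = 228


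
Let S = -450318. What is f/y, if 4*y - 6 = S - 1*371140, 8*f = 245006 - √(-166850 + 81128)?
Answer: -122503/821452 + I*√85722/1642904 ≈ -0.14913 + 0.00017821*I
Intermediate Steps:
f = 122503/4 - I*√85722/8 (f = (245006 - √(-166850 + 81128))/8 = (245006 - √(-85722))/8 = (245006 - I*√85722)/8 = 122503/4 - I*√85722/8 ≈ 30626.0 - 36.598*I)
y = -205363 (y = 3/2 + (-450318 - 1*371140)/4 = 3/2 + (-450318 - 371140)/4 = 3/2 + (¼)*(-821458) = 3/2 - 410729/2 = -205363)
f/y = (122503/4 - I*√85722/8)/(-205363) = (122503/4 - I*√85722/8)*(-1/205363) = -122503/821452 + I*√85722/1642904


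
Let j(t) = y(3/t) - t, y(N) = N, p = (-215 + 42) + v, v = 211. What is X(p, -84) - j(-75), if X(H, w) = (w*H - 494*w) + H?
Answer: 956676/25 ≈ 38267.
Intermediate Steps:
p = 38 (p = (-215 + 42) + 211 = -173 + 211 = 38)
X(H, w) = H - 494*w + H*w (X(H, w) = (H*w - 494*w) + H = (-494*w + H*w) + H = H - 494*w + H*w)
j(t) = -t + 3/t (j(t) = 3/t - t = -t + 3/t)
X(p, -84) - j(-75) = (38 - 494*(-84) + 38*(-84)) - (-1*(-75) + 3/(-75)) = (38 + 41496 - 3192) - (75 + 3*(-1/75)) = 38342 - (75 - 1/25) = 38342 - 1*1874/25 = 38342 - 1874/25 = 956676/25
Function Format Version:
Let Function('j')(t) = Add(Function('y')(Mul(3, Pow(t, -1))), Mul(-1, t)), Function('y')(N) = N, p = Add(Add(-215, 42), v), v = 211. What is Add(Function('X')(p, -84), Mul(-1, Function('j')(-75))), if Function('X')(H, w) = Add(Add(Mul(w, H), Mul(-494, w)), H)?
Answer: Rational(956676, 25) ≈ 38267.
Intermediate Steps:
p = 38 (p = Add(Add(-215, 42), 211) = Add(-173, 211) = 38)
Function('X')(H, w) = Add(H, Mul(-494, w), Mul(H, w)) (Function('X')(H, w) = Add(Add(Mul(H, w), Mul(-494, w)), H) = Add(Add(Mul(-494, w), Mul(H, w)), H) = Add(H, Mul(-494, w), Mul(H, w)))
Function('j')(t) = Add(Mul(-1, t), Mul(3, Pow(t, -1))) (Function('j')(t) = Add(Mul(3, Pow(t, -1)), Mul(-1, t)) = Add(Mul(-1, t), Mul(3, Pow(t, -1))))
Add(Function('X')(p, -84), Mul(-1, Function('j')(-75))) = Add(Add(38, Mul(-494, -84), Mul(38, -84)), Mul(-1, Add(Mul(-1, -75), Mul(3, Pow(-75, -1))))) = Add(Add(38, 41496, -3192), Mul(-1, Add(75, Mul(3, Rational(-1, 75))))) = Add(38342, Mul(-1, Add(75, Rational(-1, 25)))) = Add(38342, Mul(-1, Rational(1874, 25))) = Add(38342, Rational(-1874, 25)) = Rational(956676, 25)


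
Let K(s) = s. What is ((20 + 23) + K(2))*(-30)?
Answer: -1350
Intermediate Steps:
((20 + 23) + K(2))*(-30) = ((20 + 23) + 2)*(-30) = (43 + 2)*(-30) = 45*(-30) = -1350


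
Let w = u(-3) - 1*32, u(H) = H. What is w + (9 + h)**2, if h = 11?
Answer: 365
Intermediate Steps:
w = -35 (w = -3 - 1*32 = -3 - 32 = -35)
w + (9 + h)**2 = -35 + (9 + 11)**2 = -35 + 20**2 = -35 + 400 = 365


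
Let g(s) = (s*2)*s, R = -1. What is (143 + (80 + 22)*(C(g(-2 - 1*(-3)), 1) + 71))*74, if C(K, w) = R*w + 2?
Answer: 554038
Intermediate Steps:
g(s) = 2*s² (g(s) = (2*s)*s = 2*s²)
C(K, w) = 2 - w (C(K, w) = -w + 2 = 2 - w)
(143 + (80 + 22)*(C(g(-2 - 1*(-3)), 1) + 71))*74 = (143 + (80 + 22)*((2 - 1*1) + 71))*74 = (143 + 102*((2 - 1) + 71))*74 = (143 + 102*(1 + 71))*74 = (143 + 102*72)*74 = (143 + 7344)*74 = 7487*74 = 554038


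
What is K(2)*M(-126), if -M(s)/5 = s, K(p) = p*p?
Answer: 2520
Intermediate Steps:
K(p) = p²
M(s) = -5*s
K(2)*M(-126) = 2²*(-5*(-126)) = 4*630 = 2520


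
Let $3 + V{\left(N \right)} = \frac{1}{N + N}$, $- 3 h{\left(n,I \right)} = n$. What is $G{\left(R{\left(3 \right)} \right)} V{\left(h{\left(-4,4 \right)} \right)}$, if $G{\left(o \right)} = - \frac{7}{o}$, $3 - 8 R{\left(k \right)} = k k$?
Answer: $- \frac{49}{2} \approx -24.5$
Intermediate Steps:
$h{\left(n,I \right)} = - \frac{n}{3}$
$R{\left(k \right)} = \frac{3}{8} - \frac{k^{2}}{8}$ ($R{\left(k \right)} = \frac{3}{8} - \frac{k k}{8} = \frac{3}{8} - \frac{k^{2}}{8}$)
$V{\left(N \right)} = -3 + \frac{1}{2 N}$ ($V{\left(N \right)} = -3 + \frac{1}{N + N} = -3 + \frac{1}{2 N}$)
$G{\left(R{\left(3 \right)} \right)} V{\left(h{\left(-4,4 \right)} \right)} = - \frac{7}{\frac{3}{8} - \frac{3^{2}}{8}} \left(-3 + \frac{1}{2 \left(\left(- \frac{1}{3}\right) \left(-4\right)\right)}\right) = - \frac{7}{\frac{3}{8} - \frac{9}{8}} \left(-3 + \frac{1}{2 \cdot \frac{4}{3}}\right) = - \frac{7}{\frac{3}{8} - \frac{9}{8}} \left(-3 + \frac{1}{2} \cdot \frac{3}{4}\right) = - \frac{7}{- \frac{3}{4}} \left(-3 + \frac{3}{8}\right) = \left(-7\right) \left(- \frac{4}{3}\right) \left(- \frac{21}{8}\right) = \frac{28}{3} \left(- \frac{21}{8}\right) = - \frac{49}{2}$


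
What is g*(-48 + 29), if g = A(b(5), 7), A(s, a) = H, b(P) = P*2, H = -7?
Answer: 133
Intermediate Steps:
b(P) = 2*P
A(s, a) = -7
g = -7
g*(-48 + 29) = -7*(-48 + 29) = -7*(-19) = 133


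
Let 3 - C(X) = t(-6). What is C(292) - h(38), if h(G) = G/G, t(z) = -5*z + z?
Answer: -22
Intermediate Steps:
t(z) = -4*z
h(G) = 1
C(X) = -21 (C(X) = 3 - (-4)*(-6) = 3 - 1*24 = 3 - 24 = -21)
C(292) - h(38) = -21 - 1*1 = -21 - 1 = -22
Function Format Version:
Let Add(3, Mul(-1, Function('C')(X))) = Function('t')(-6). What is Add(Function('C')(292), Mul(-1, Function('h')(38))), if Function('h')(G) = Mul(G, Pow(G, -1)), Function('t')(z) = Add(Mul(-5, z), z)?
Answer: -22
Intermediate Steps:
Function('t')(z) = Mul(-4, z)
Function('h')(G) = 1
Function('C')(X) = -21 (Function('C')(X) = Add(3, Mul(-1, Mul(-4, -6))) = Add(3, Mul(-1, 24)) = Add(3, -24) = -21)
Add(Function('C')(292), Mul(-1, Function('h')(38))) = Add(-21, Mul(-1, 1)) = Add(-21, -1) = -22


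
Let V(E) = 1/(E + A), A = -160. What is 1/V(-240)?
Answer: -400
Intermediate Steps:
V(E) = 1/(-160 + E) (V(E) = 1/(E - 160) = 1/(-160 + E))
1/V(-240) = 1/(1/(-160 - 240)) = 1/(1/(-400)) = 1/(-1/400) = -400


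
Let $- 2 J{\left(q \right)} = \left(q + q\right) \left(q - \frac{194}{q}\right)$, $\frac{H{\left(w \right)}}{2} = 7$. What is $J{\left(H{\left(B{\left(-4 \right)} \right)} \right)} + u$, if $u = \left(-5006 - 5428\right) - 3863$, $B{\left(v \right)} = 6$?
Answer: $-14299$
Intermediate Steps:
$H{\left(w \right)} = 14$ ($H{\left(w \right)} = 2 \cdot 7 = 14$)
$u = -14297$ ($u = -10434 - 3863 = -14297$)
$J{\left(q \right)} = - q \left(q - \frac{194}{q}\right)$ ($J{\left(q \right)} = - \frac{\left(q + q\right) \left(q - \frac{194}{q}\right)}{2} = - \frac{2 q \left(q - \frac{194}{q}\right)}{2} = - q \left(q - \frac{194}{q}\right)$)
$J{\left(H{\left(B{\left(-4 \right)} \right)} \right)} + u = \left(194 - 14^{2}\right) - 14297 = \left(194 - 196\right) - 14297 = -2 - 14297 = -14299$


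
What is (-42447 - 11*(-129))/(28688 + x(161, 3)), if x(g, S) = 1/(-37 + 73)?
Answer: -1477008/1032769 ≈ -1.4301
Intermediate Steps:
x(g, S) = 1/36
(-42447 - 11*(-129))/(28688 + x(161, 3)) = (-42447 - 11*(-129))/(28688 + 1/36) = (-42447 + 1419)/(1032769/36) = -41028*36/1032769 = -1477008/1032769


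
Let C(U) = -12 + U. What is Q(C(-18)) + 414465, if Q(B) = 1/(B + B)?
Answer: 24867899/60 ≈ 4.1447e+5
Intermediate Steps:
Q(B) = 1/(2*B)
Q(C(-18)) + 414465 = 1/(2*(-12 - 18)) + 414465 = (½)/(-30) + 414465 = (½)*(-1/30) + 414465 = -1/60 + 414465 = 24867899/60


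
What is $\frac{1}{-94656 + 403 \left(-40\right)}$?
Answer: $- \frac{1}{110776} \approx -9.0272 \cdot 10^{-6}$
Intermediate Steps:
$\frac{1}{-94656 + 403 \left(-40\right)} = \frac{1}{-94656 - 16120} = \frac{1}{-110776} = - \frac{1}{110776}$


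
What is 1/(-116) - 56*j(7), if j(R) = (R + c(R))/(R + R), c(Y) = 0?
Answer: -3249/116 ≈ -28.009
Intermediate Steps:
j(R) = 1/2 (j(R) = (R + 0)/(R + R) = R/((2*R)) = R*(1/(2*R)) = 1/2)
1/(-116) - 56*j(7) = 1/(-116) - 56*1/2 = -1/116 - 28 = -3249/116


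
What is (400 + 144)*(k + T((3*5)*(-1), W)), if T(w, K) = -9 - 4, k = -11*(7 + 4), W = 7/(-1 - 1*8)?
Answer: -72896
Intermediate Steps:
W = -7/9 (W = 7/(-1 - 8) = 7/(-9) = 7*(-1/9) = -7/9 ≈ -0.77778)
k = -121 (k = -11*11 = -121)
T(w, K) = -13
(400 + 144)*(k + T((3*5)*(-1), W)) = (400 + 144)*(-121 - 13) = 544*(-134) = -72896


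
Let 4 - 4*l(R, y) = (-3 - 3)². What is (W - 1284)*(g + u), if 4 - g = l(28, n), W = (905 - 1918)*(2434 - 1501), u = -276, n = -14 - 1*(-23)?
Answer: 249853032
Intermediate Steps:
n = 9 (n = -14 + 23 = 9)
l(R, y) = -8 (l(R, y) = 1 - (-3 - 3)²/4 = 1 - ¼*(-6)² = 1 - ¼*36 = 1 - 9 = -8)
W = -945129 (W = -1013*933 = -945129)
g = 12 (g = 4 - 1*(-8) = 4 + 8 = 12)
(W - 1284)*(g + u) = (-945129 - 1284)*(12 - 276) = -946413*(-264) = 249853032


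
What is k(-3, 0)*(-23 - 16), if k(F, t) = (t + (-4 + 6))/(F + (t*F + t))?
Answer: 26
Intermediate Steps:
k(F, t) = (2 + t)/(F + t + F*t) (k(F, t) = (t + 2)/(F + (F*t + t)) = (2 + t)/(F + (t + F*t)) = (2 + t)/(F + t + F*t))
k(-3, 0)*(-23 - 16) = ((2 + 0)/(-3 + 0 - 3*0))*(-23 - 16) = (2/(-3 + 0 + 0))*(-39) = (2/(-3))*(-39) = -⅓*2*(-39) = -⅔*(-39) = 26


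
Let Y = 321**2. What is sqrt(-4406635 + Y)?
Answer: I*sqrt(4303594) ≈ 2074.5*I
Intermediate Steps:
Y = 103041
sqrt(-4406635 + Y) = sqrt(-4406635 + 103041) = sqrt(-4303594) = I*sqrt(4303594)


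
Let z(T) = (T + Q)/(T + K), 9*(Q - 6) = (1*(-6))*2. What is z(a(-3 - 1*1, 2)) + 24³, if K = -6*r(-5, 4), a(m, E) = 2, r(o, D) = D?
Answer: 456182/33 ≈ 13824.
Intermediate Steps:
K = -24 (K = -6*4 = -24)
Q = 14/3 (Q = 6 + ((1*(-6))*2)/9 = 6 + (-6*2)/9 = 6 + (⅑)*(-12) = 6 - 4/3 = 14/3 ≈ 4.6667)
z(T) = (14/3 + T)/(-24 + T) (z(T) = (T + 14/3)/(T - 24) = (14/3 + T)/(-24 + T))
z(a(-3 - 1*1, 2)) + 24³ = (14/3 + 2)/(-24 + 2) + 24³ = (20/3)/(-22) + 13824 = -1/22*20/3 + 13824 = -10/33 + 13824 = 456182/33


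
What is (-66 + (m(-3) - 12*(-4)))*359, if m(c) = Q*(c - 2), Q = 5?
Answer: -15437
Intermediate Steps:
m(c) = -10 + 5*c (m(c) = 5*(c - 2) = 5*(-2 + c) = -10 + 5*c)
(-66 + (m(-3) - 12*(-4)))*359 = (-66 + ((-10 + 5*(-3)) - 12*(-4)))*359 = (-66 + ((-10 - 15) - 1*(-48)))*359 = (-66 + (-25 + 48))*359 = (-66 + 23)*359 = -43*359 = -15437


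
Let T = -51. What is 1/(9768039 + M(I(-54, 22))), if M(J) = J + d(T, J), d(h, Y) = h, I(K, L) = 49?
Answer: 1/9768037 ≈ 1.0237e-7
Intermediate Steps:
M(J) = -51 + J (M(J) = J - 51 = -51 + J)
1/(9768039 + M(I(-54, 22))) = 1/(9768039 + (-51 + 49)) = 1/(9768039 - 2) = 1/9768037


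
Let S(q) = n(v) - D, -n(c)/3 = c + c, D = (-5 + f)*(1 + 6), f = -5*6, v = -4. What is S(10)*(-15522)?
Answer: -4175418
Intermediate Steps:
f = -30
D = -245 (D = (-5 - 30)*(1 + 6) = -35*7 = -245)
n(c) = -6*c (n(c) = -3*(c + c) = -6*c)
S(q) = 269 (S(q) = -6*(-4) - 1*(-245) = 24 + 245 = 269)
S(10)*(-15522) = 269*(-15522) = -4175418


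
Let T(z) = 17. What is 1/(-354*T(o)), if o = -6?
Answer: -1/6018 ≈ -0.00016617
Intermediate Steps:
1/(-354*T(o)) = 1/(-354*17) = 1/(-6018) = -1/6018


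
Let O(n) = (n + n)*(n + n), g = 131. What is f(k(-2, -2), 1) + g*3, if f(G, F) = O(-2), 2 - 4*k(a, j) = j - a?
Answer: 409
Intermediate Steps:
O(n) = 4*n² (O(n) = (2*n)*(2*n) = 4*n²)
k(a, j) = ½ - j/4 + a/4 (k(a, j) = ½ - (j - a)/4 = ½ + (-j/4 + a/4) = ½ - j/4 + a/4)
f(G, F) = 16 (f(G, F) = 4*(-2)² = 4*4 = 16)
f(k(-2, -2), 1) + g*3 = 16 + 131*3 = 16 + 393 = 409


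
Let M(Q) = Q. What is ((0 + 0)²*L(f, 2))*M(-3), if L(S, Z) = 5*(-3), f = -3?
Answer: 0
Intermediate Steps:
L(S, Z) = -15
((0 + 0)²*L(f, 2))*M(-3) = ((0 + 0)²*(-15))*(-3) = (0²*(-15))*(-3) = (0*(-15))*(-3) = 0*(-3) = 0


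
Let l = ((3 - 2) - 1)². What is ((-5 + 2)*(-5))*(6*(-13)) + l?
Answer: -1170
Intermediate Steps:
l = 0 (l = (1 - 1)² = 0² = 0)
((-5 + 2)*(-5))*(6*(-13)) + l = ((-5 + 2)*(-5))*(6*(-13)) + 0 = -3*(-5)*(-78) + 0 = 15*(-78) + 0 = -1170 + 0 = -1170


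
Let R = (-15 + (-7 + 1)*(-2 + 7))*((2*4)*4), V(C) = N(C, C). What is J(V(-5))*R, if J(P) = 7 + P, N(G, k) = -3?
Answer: -5760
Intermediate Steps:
V(C) = -3
R = -1440 (R = (-15 - 6*5)*(8*4) = (-15 - 30)*32 = -45*32 = -1440)
J(V(-5))*R = (7 - 3)*(-1440) = 4*(-1440) = -5760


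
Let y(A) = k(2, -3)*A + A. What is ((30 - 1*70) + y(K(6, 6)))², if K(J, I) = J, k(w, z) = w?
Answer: 484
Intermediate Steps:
y(A) = 3*A (y(A) = 2*A + A = 3*A)
((30 - 1*70) + y(K(6, 6)))² = ((30 - 1*70) + 3*6)² = ((30 - 70) + 18)² = (-40 + 18)² = (-22)² = 484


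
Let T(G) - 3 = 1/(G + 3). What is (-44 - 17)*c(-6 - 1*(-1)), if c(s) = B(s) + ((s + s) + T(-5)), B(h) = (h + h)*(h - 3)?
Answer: -8845/2 ≈ -4422.5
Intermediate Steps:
T(G) = 3 + 1/(3 + G) (T(G) = 3 + 1/(G + 3) = 3 + 1/(3 + G))
B(h) = 2*h*(-3 + h) (B(h) = (2*h)*(-3 + h) = 2*h*(-3 + h))
c(s) = 5/2 + 2*s + 2*s*(-3 + s) (c(s) = 2*s*(-3 + s) + ((s + s) + (10 + 3*(-5))/(3 - 5)) = 2*s*(-3 + s) + (2*s + (10 - 15)/(-2)) = 2*s*(-3 + s) + (2*s - ½*(-5)) = 2*s*(-3 + s) + (2*s + 5/2) = 2*s*(-3 + s) + (5/2 + 2*s) = 5/2 + 2*s + 2*s*(-3 + s))
(-44 - 17)*c(-6 - 1*(-1)) = (-44 - 17)*(5/2 - 4*(-6 - 1*(-1)) + 2*(-6 - 1*(-1))²) = -61*(5/2 - 4*(-6 + 1) + 2*(-6 + 1)²) = -61*(5/2 - 4*(-5) + 2*(-5)²) = -61*(5/2 + 20 + 2*25) = -61*(5/2 + 20 + 50) = -61*145/2 = -8845/2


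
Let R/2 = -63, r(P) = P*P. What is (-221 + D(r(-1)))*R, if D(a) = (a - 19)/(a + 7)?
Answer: 56259/2 ≈ 28130.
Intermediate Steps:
r(P) = P**2
R = -126 (R = 2*(-63) = -126)
D(a) = (-19 + a)/(7 + a)
(-221 + D(r(-1)))*R = (-221 + (-19 + (-1)**2)/(7 + (-1)**2))*(-126) = (-221 + (-19 + 1)/(7 + 1))*(-126) = (-221 - 18/8)*(-126) = (-221 + (1/8)*(-18))*(-126) = (-221 - 9/4)*(-126) = -893/4*(-126) = 56259/2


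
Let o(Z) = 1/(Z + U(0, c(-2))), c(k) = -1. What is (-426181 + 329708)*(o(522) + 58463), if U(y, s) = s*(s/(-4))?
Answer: -11770891170805/2087 ≈ -5.6401e+9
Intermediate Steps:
U(y, s) = -s**2/4 (U(y, s) = s*(s*(-1/4)) = s*(-s/4) = -s**2/4)
o(Z) = 1/(-1/4 + Z) (o(Z) = 1/(Z - 1/4*(-1)**2) = 1/(Z - 1/4*1) = 1/(Z - 1/4) = 1/(-1/4 + Z))
(-426181 + 329708)*(o(522) + 58463) = (-426181 + 329708)*(4/(-1 + 4*522) + 58463) = -96473*(4/(-1 + 2088) + 58463) = -96473*(4/2087 + 58463) = -96473*122012285/2087 = -11770891170805/2087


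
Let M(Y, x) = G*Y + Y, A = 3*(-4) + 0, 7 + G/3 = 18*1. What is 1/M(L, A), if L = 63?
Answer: 1/2142 ≈ 0.00046685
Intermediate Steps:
G = 33 (G = -21 + 3*(18*1) = -21 + 3*18 = -21 + 54 = 33)
A = -12 (A = -12 + 0 = -12)
M(Y, x) = 34*Y (M(Y, x) = 33*Y + Y = 34*Y)
1/M(L, A) = 1/(34*63) = 1/2142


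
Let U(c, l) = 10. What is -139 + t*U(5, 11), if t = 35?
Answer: 211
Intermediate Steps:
-139 + t*U(5, 11) = -139 + 35*10 = -139 + 350 = 211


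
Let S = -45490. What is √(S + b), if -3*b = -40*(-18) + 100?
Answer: I*√411870/3 ≈ 213.92*I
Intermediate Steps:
b = -820/3 (b = -(-40*(-18) + 100)/3 = -(720 + 100)/3 = -⅓*820 = -820/3 ≈ -273.33)
√(S + b) = √(-45490 - 820/3) = √(-137290/3) = I*√411870/3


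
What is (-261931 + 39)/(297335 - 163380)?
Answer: -261892/133955 ≈ -1.9551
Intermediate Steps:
(-261931 + 39)/(297335 - 163380) = -261892/133955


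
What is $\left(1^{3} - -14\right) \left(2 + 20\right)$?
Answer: $330$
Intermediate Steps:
$\left(1^{3} - -14\right) \left(2 + 20\right) = \left(1 + 14\right) 22 = 15 \cdot 22 = 330$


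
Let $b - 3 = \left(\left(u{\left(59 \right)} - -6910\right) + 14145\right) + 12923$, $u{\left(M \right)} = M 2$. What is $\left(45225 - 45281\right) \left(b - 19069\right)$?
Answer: $-841680$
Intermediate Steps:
$u{\left(M \right)} = 2 M$
$b = 34099$ ($b = 3 + \left(\left(\left(2 \cdot 59 - -6910\right) + 14145\right) + 12923\right) = 3 + \left(\left(\left(118 + 6910\right) + 14145\right) + 12923\right) = 3 + \left(\left(7028 + 14145\right) + 12923\right) = 3 + \left(21173 + 12923\right) = 3 + 34096 = 34099$)
$\left(45225 - 45281\right) \left(b - 19069\right) = \left(45225 - 45281\right) \left(34099 - 19069\right) = \left(-56\right) 15030 = -841680$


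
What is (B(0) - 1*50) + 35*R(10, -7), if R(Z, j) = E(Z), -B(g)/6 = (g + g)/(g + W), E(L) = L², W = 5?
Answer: 3450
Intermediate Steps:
B(g) = -12*g/(5 + g) (B(g) = -6*(g + g)/(g + 5) = -6*2*g/(5 + g) = -12*g/(5 + g))
R(Z, j) = Z²
(B(0) - 1*50) + 35*R(10, -7) = (-12*0/(5 + 0) - 1*50) + 35*10² = (-12*0/5 - 50) + 35*100 = (-12*0*⅕ - 50) + 3500 = (0 - 50) + 3500 = -50 + 3500 = 3450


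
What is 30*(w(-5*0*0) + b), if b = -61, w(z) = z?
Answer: -1830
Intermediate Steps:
30*(w(-5*0*0) + b) = 30*(-5*0*0 - 61) = 30*(0*0 - 61) = 30*(0 - 61) = 30*(-61) = -1830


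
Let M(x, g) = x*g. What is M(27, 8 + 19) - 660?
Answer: 69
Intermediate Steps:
M(x, g) = g*x
M(27, 8 + 19) - 660 = (8 + 19)*27 - 660 = 27*27 - 660 = 729 - 660 = 69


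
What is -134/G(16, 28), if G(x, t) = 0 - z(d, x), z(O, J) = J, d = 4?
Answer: 67/8 ≈ 8.3750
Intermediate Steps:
G(x, t) = -x (G(x, t) = 0 - x = -x)
-134/G(16, 28) = -134/((-1*16)) = -134/(-16) = -134*(-1/16) = 67/8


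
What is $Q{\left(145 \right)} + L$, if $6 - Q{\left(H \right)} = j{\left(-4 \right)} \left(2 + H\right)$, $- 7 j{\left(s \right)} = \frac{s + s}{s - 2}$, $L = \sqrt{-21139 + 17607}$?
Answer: $34 + 2 i \sqrt{883} \approx 34.0 + 59.431 i$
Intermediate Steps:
$L = 2 i \sqrt{883}$ ($L = \sqrt{-3532} = 2 i \sqrt{883} \approx 59.431 i$)
$j{\left(s \right)} = - \frac{2 s}{7 \left(-2 + s\right)}$ ($j{\left(s \right)} = - \frac{\left(s + s\right) \frac{1}{s - 2}}{7} = - \frac{2 s \frac{1}{-2 + s}}{7} = - \frac{2 s}{7 \left(-2 + s\right)}$)
$Q{\left(H \right)} = \frac{134}{21} + \frac{4 H}{21}$ ($Q{\left(H \right)} = 6 - \left(-2\right) \left(-4\right) \frac{1}{-14 + 7 \left(-4\right)} \left(2 + H\right) = 6 - \left(-2\right) \left(-4\right) \frac{1}{-14 - 28} \left(2 + H\right) = 6 - \left(-2\right) \left(-4\right) \frac{1}{-42} \left(2 + H\right) = 6 - \left(-2\right) \left(-4\right) \left(- \frac{1}{42}\right) \left(2 + H\right) = 6 - - \frac{4 \left(2 + H\right)}{21} = 6 - \left(- \frac{8}{21} - \frac{4 H}{21}\right) = 6 + \left(\frac{8}{21} + \frac{4 H}{21}\right) = \frac{134}{21} + \frac{4 H}{21}$)
$Q{\left(145 \right)} + L = \left(\frac{134}{21} + \frac{4}{21} \cdot 145\right) + 2 i \sqrt{883} = \left(\frac{134}{21} + \frac{580}{21}\right) + 2 i \sqrt{883} = 34 + 2 i \sqrt{883}$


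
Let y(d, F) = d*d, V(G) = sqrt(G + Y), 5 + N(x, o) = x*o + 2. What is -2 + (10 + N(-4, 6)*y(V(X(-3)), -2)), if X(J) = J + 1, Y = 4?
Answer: -46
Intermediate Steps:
N(x, o) = -3 + o*x (N(x, o) = -5 + (x*o + 2) = -5 + (o*x + 2) = -5 + (2 + o*x) = -3 + o*x)
X(J) = 1 + J
V(G) = sqrt(4 + G) (V(G) = sqrt(G + 4) = sqrt(4 + G))
y(d, F) = d**2
-2 + (10 + N(-4, 6)*y(V(X(-3)), -2)) = -2 + (10 + (-3 + 6*(-4))*(sqrt(4 + (1 - 3)))**2) = -2 + (10 + (-3 - 24)*(sqrt(4 - 2))**2) = -2 + (10 - 27*(sqrt(2))**2) = -2 + (10 - 27*2) = -2 + (10 - 54) = -2 - 44 = -46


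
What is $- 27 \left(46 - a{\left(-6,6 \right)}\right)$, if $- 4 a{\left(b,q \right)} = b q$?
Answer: $-999$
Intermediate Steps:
$a{\left(b,q \right)} = - \frac{b q}{4}$
$- 27 \left(46 - a{\left(-6,6 \right)}\right) = - 27 \left(46 - \left(- \frac{1}{4}\right) \left(-6\right) 6\right) = - 27 \left(46 - 9\right) = \left(-27\right) 37 = -999$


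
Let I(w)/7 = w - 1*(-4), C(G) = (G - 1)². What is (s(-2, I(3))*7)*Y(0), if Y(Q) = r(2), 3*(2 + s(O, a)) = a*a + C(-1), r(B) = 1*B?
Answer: 33586/3 ≈ 11195.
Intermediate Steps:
C(G) = (-1 + G)²
I(w) = 28 + 7*w (I(w) = 7*(w - 1*(-4)) = 7*(w + 4) = 7*(4 + w) = 28 + 7*w)
r(B) = B
s(O, a) = -⅔ + a²/3 (s(O, a) = -2 + (a*a + (-1 - 1)²)/3 = -2 + (a² + (-2)²)/3 = -2 + (a² + 4)/3 = -2 + (4 + a²)/3 = -2 + (4/3 + a²/3) = -⅔ + a²/3)
Y(Q) = 2
(s(-2, I(3))*7)*Y(0) = ((-⅔ + (28 + 7*3)²/3)*7)*2 = ((-⅔ + (28 + 21)²/3)*7)*2 = ((-⅔ + (⅓)*49²)*7)*2 = ((-⅔ + (⅓)*2401)*7)*2 = ((-⅔ + 2401/3)*7)*2 = ((2399/3)*7)*2 = (16793/3)*2 = 33586/3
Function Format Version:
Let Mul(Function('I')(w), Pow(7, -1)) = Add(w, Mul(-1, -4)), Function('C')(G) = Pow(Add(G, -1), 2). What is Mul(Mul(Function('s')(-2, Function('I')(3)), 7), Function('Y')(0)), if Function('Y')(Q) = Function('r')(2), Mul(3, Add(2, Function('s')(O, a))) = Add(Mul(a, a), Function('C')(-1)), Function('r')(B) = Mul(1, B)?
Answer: Rational(33586, 3) ≈ 11195.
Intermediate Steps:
Function('C')(G) = Pow(Add(-1, G), 2)
Function('I')(w) = Add(28, Mul(7, w)) (Function('I')(w) = Mul(7, Add(w, Mul(-1, -4))) = Mul(7, Add(w, 4)) = Mul(7, Add(4, w)) = Add(28, Mul(7, w)))
Function('r')(B) = B
Function('s')(O, a) = Add(Rational(-2, 3), Mul(Rational(1, 3), Pow(a, 2))) (Function('s')(O, a) = Add(-2, Mul(Rational(1, 3), Add(Mul(a, a), Pow(Add(-1, -1), 2)))) = Add(-2, Mul(Rational(1, 3), Add(Pow(a, 2), Pow(-2, 2)))) = Add(-2, Mul(Rational(1, 3), Add(Pow(a, 2), 4))) = Add(-2, Mul(Rational(1, 3), Add(4, Pow(a, 2)))) = Add(-2, Add(Rational(4, 3), Mul(Rational(1, 3), Pow(a, 2)))) = Add(Rational(-2, 3), Mul(Rational(1, 3), Pow(a, 2))))
Function('Y')(Q) = 2
Mul(Mul(Function('s')(-2, Function('I')(3)), 7), Function('Y')(0)) = Mul(Mul(Add(Rational(-2, 3), Mul(Rational(1, 3), Pow(Add(28, Mul(7, 3)), 2))), 7), 2) = Mul(Mul(Add(Rational(-2, 3), Mul(Rational(1, 3), Pow(Add(28, 21), 2))), 7), 2) = Mul(Mul(Add(Rational(-2, 3), Mul(Rational(1, 3), Pow(49, 2))), 7), 2) = Mul(Mul(Add(Rational(-2, 3), Mul(Rational(1, 3), 2401)), 7), 2) = Mul(Mul(Add(Rational(-2, 3), Rational(2401, 3)), 7), 2) = Mul(Mul(Rational(2399, 3), 7), 2) = Mul(Rational(16793, 3), 2) = Rational(33586, 3)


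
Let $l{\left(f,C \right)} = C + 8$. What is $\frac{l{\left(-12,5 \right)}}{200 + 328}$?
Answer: $\frac{13}{528} \approx 0.024621$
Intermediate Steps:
$l{\left(f,C \right)} = 8 + C$
$\frac{l{\left(-12,5 \right)}}{200 + 328} = \frac{8 + 5}{200 + 328} = \frac{1}{528} \cdot 13 = \frac{13}{528}$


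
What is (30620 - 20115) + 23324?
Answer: 33829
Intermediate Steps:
(30620 - 20115) + 23324 = 10505 + 23324 = 33829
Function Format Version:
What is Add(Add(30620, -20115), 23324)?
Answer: 33829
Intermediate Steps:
Add(Add(30620, -20115), 23324) = Add(10505, 23324) = 33829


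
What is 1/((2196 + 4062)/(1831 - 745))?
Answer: 181/1043 ≈ 0.17354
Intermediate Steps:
1/((2196 + 4062)/(1831 - 745)) = 1/(6258/1086) = 1/(6258*(1/1086)) = 1/(1043/181) = 181/1043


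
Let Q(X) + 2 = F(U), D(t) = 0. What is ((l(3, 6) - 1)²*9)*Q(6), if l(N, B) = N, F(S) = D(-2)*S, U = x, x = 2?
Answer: -72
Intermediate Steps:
U = 2
F(S) = 0 (F(S) = 0*S = 0)
Q(X) = -2 (Q(X) = -2 + 0 = -2)
((l(3, 6) - 1)²*9)*Q(6) = ((3 - 1)²*9)*(-2) = (2²*9)*(-2) = (4*9)*(-2) = 36*(-2) = -72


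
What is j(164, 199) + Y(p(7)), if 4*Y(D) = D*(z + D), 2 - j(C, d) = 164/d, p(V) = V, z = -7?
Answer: 234/199 ≈ 1.1759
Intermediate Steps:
j(C, d) = 2 - 164/d
Y(D) = D*(-7 + D)/4 (Y(D) = (D*(-7 + D))/4 = D*(-7 + D)/4)
j(164, 199) + Y(p(7)) = (2 - 164/199) + (1/4)*7*(-7 + 7) = (2 - 164*1/199) + (1/4)*7*0 = (2 - 164/199) + 0 = 234/199 + 0 = 234/199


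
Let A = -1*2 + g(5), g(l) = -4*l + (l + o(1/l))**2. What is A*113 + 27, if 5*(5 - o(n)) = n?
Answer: 5469238/625 ≈ 8750.8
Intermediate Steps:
o(n) = 5 - n/5
g(l) = (5 + l - 1/(5*l))**2 - 4*l (g(l) = -4*l + (l + (5 - 1/(5*l)))**2 = -4*l + (5 + l - 1/(5*l))**2 = (5 + l - 1/(5*l))**2 - 4*l)
A = 48251/625 (A = -1*2 + (-4*5 + (1/25)*(-1 + 5*5**2 + 25*5)**2/5**2) = -2 + (-20 + (1/25)*(1/25)*(-1 + 5*25 + 125)**2) = -2 + (-20 + (1/25)*(1/25)*(-1 + 125 + 125)**2) = -2 + (-20 + (1/25)*(1/25)*249**2) = -2 + (-20 + (1/25)*(1/25)*62001) = -2 + (-20 + 62001/625) = -2 + 49501/625 = 48251/625 ≈ 77.202)
A*113 + 27 = (48251/625)*113 + 27 = 5452363/625 + 27 = 5469238/625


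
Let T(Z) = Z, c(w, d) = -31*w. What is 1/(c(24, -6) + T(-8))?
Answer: -1/752 ≈ -0.0013298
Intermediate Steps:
1/(c(24, -6) + T(-8)) = 1/(-31*24 - 8) = 1/(-744 - 8) = 1/(-752) = -1/752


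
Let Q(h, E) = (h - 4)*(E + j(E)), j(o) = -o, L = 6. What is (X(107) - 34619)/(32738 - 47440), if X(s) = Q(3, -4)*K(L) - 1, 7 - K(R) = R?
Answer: 17310/7351 ≈ 2.3548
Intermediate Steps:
Q(h, E) = 0 (Q(h, E) = (h - 4)*(E - E) = (-4 + h)*0 = 0)
K(R) = 7 - R
X(s) = -1 (X(s) = 0*(7 - 1*6) - 1 = 0*(7 - 6) - 1 = 0*1 - 1 = 0 - 1 = -1)
(X(107) - 34619)/(32738 - 47440) = (-1 - 34619)/(32738 - 47440) = -34620/(-14702) = -34620*(-1/14702) = 17310/7351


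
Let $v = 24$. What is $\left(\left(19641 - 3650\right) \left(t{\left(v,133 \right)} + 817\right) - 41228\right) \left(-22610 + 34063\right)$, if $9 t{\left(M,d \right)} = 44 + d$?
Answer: $\frac{458277203878}{3} \approx 1.5276 \cdot 10^{11}$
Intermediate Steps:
$t{\left(M,d \right)} = \frac{44}{9} + \frac{d}{9}$ ($t{\left(M,d \right)} = \frac{44 + d}{9} = \frac{44}{9} + \frac{d}{9}$)
$\left(\left(19641 - 3650\right) \left(t{\left(v,133 \right)} + 817\right) - 41228\right) \left(-22610 + 34063\right) = \left(\left(19641 - 3650\right) \left(\left(\frac{44}{9} + \frac{1}{9} \cdot 133\right) + 817\right) - 41228\right) \left(-22610 + 34063\right) = \left(15991 \left(\left(\frac{44}{9} + \frac{133}{9}\right) + 817\right) - 41228\right) 11453 = \left(15991 \left(\frac{59}{3} + 817\right) - 41228\right) 11453 = \left(15991 \cdot \frac{2510}{3} - 41228\right) 11453 = \left(\frac{40137410}{3} - 41228\right) 11453 = \frac{40013726}{3} \cdot 11453 = \frac{458277203878}{3}$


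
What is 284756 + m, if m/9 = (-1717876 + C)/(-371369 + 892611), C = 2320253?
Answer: 148432208345/521242 ≈ 2.8477e+5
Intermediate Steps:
m = 5421393/521242 (m = 9*((-1717876 + 2320253)/(-371369 + 892611)) = 9*(602377/521242) = 5421393/521242 ≈ 10.401)
284756 + m = 284756 + 5421393/521242 = 148432208345/521242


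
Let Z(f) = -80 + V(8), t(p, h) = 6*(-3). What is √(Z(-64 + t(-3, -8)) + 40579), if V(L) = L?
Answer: √40507 ≈ 201.26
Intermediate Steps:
t(p, h) = -18
Z(f) = -72 (Z(f) = -80 + 8 = -72)
√(Z(-64 + t(-3, -8)) + 40579) = √(-72 + 40579) = √40507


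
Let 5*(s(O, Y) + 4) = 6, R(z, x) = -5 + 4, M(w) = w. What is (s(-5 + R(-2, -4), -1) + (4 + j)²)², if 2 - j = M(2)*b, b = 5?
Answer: 4356/25 ≈ 174.24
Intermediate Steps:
R(z, x) = -1
s(O, Y) = -14/5 (s(O, Y) = -4 + (⅕)*6 = -4 + 6/5 = -14/5)
j = -8 (j = 2 - 2*5 = 2 - 1*10 = 2 - 10 = -8)
(s(-5 + R(-2, -4), -1) + (4 + j)²)² = (-14/5 + (4 - 8)²)² = (-14/5 + (-4)²)² = (-14/5 + 16)² = (66/5)² = 4356/25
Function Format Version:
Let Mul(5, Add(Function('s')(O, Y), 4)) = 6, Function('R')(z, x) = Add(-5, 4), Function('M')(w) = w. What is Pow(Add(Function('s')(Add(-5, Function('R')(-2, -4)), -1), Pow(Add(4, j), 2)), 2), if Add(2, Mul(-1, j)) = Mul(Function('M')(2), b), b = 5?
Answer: Rational(4356, 25) ≈ 174.24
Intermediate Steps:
Function('R')(z, x) = -1
Function('s')(O, Y) = Rational(-14, 5) (Function('s')(O, Y) = Add(-4, Mul(Rational(1, 5), 6)) = Add(-4, Rational(6, 5)) = Rational(-14, 5))
j = -8 (j = Add(2, Mul(-1, Mul(2, 5))) = Add(2, Mul(-1, 10)) = Add(2, -10) = -8)
Pow(Add(Function('s')(Add(-5, Function('R')(-2, -4)), -1), Pow(Add(4, j), 2)), 2) = Pow(Add(Rational(-14, 5), Pow(Add(4, -8), 2)), 2) = Pow(Add(Rational(-14, 5), Pow(-4, 2)), 2) = Pow(Add(Rational(-14, 5), 16), 2) = Pow(Rational(66, 5), 2) = Rational(4356, 25)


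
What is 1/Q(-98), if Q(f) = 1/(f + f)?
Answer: -196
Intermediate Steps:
Q(f) = 1/(2*f)
1/Q(-98) = 1/((1/2)/(-98)) = 1/((1/2)*(-1/98)) = 1/(-1/196) = -196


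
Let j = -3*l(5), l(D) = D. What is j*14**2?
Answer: -2940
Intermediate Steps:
j = -15 (j = -3*5 = -15)
j*14**2 = -15*14**2 = -15*196 = -2940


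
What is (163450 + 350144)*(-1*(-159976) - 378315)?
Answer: -112137600366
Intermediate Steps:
(163450 + 350144)*(-1*(-159976) - 378315) = 513594*(159976 - 378315) = 513594*(-218339) = -112137600366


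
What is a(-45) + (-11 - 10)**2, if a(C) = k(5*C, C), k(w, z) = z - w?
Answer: 621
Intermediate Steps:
a(C) = -4*C (a(C) = C - 5*C = -4*C)
a(-45) + (-11 - 10)**2 = -4*(-45) + (-11 - 10)**2 = 180 + (-21)**2 = 180 + 441 = 621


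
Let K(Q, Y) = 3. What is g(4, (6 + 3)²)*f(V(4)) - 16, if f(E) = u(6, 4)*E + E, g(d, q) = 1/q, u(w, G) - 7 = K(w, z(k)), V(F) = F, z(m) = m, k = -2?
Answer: -1252/81 ≈ -15.457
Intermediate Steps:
u(w, G) = 10 (u(w, G) = 7 + 3 = 10)
f(E) = 11*E (f(E) = 10*E + E = 11*E)
g(4, (6 + 3)²)*f(V(4)) - 16 = (11*4)/((6 + 3)²) - 16 = 44/9² - 16 = 44/81 - 16 = -1252/81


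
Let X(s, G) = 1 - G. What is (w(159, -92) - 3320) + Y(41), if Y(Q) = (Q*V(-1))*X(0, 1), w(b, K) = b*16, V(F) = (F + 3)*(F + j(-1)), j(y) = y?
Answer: -776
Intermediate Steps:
V(F) = (-1 + F)*(3 + F) (V(F) = (F + 3)*(F - 1) = (3 + F)*(-1 + F) = (-1 + F)*(3 + F))
w(b, K) = 16*b
Y(Q) = 0 (Y(Q) = (Q*(-3 + (-1)² + 2*(-1)))*(1 - 1*1) = (Q*(-3 + 1 - 2))*(1 - 1) = (Q*(-4))*0 = -4*Q*0 = 0)
(w(159, -92) - 3320) + Y(41) = (16*159 - 3320) + 0 = (2544 - 3320) + 0 = -776 + 0 = -776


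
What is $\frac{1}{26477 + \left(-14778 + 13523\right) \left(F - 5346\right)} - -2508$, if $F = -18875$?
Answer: $\frac{76302970657}{30423832} \approx 2508.0$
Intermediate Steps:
$\frac{1}{26477 + \left(-14778 + 13523\right) \left(F - 5346\right)} - -2508 = \frac{1}{26477 + \left(-14778 + 13523\right) \left(-18875 - 5346\right)} - -2508 = \frac{1}{26477 - -30397355} + 2508 = \frac{1}{26477 + 30397355} + 2508 = \frac{1}{30423832} + 2508 = \frac{76302970657}{30423832}$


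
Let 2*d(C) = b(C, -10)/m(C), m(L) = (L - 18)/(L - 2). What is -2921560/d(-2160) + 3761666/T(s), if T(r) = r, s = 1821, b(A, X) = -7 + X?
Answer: 11656438271362/33464517 ≈ 3.4832e+5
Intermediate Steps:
m(L) = (-18 + L)/(-2 + L)
d(C) = -17*(-2 + C)/(2*(-18 + C)) (d(C) = ((-7 - 10)/(((-18 + C)/(-2 + C))))/2 = (-17*(-2 + C)/(-18 + C))/2 = -17*(-2 + C)/(2*(-18 + C)))
-2921560/d(-2160) + 3761666/T(s) = -2921560*2*(-18 - 2160)/(17*(2 - 1*(-2160))) + 3761666/1821 = -2921560*(-4356/(17*(2 + 2160))) + 3761666*(1/1821) = -2921560/((17/2)*(-1/2178)*2162) + 3761666/1821 = -2921560/(-18377/2178) + 3761666/1821 = -2921560*(-2178/18377) + 3761666/1821 = 6363157680/18377 + 3761666/1821 = 11656438271362/33464517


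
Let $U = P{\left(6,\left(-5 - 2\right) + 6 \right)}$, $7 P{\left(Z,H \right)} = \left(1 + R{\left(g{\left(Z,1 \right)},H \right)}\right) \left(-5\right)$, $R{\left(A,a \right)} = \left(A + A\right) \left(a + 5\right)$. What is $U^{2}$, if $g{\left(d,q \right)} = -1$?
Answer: $25$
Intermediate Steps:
$R{\left(A,a \right)} = 2 A \left(5 + a\right)$
$P{\left(Z,H \right)} = \frac{45}{7} + \frac{10 H}{7}$ ($P{\left(Z,H \right)} = \frac{\left(1 + 2 \left(-1\right) \left(5 + H\right)\right) \left(-5\right)}{7} = \frac{\left(1 - \left(10 + 2 H\right)\right) \left(-5\right)}{7} = \frac{\left(-9 - 2 H\right) \left(-5\right)}{7} = \frac{45 + 10 H}{7} = \frac{45}{7} + \frac{10 H}{7}$)
$U = 5$ ($U = \frac{45}{7} + \frac{10 \left(\left(-5 - 2\right) + 6\right)}{7} = \frac{45}{7} + \frac{10 \left(-7 + 6\right)}{7} = \frac{45}{7} + \frac{10}{7} \left(-1\right) = \frac{45}{7} - \frac{10}{7} = 5$)
$U^{2} = 5^{2} = 25$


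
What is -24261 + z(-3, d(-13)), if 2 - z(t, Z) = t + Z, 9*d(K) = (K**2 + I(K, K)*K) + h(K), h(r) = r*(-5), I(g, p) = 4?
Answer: -218486/9 ≈ -24276.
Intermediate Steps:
h(r) = -5*r
d(K) = -K/9 + K**2/9 (d(K) = ((K**2 + 4*K) - 5*K)/9 = (K**2 - K)/9 = -K/9 + K**2/9)
z(t, Z) = 2 - Z - t (z(t, Z) = 2 - (t + Z) = 2 - (Z + t) = 2 + (-Z - t) = 2 - Z - t)
-24261 + z(-3, d(-13)) = -24261 + (2 - (-13)*(-1 - 13)/9 - 1*(-3)) = -24261 + (2 - (-13)*(-14)/9 + 3) = -24261 + (2 - 1*182/9 + 3) = -24261 + (2 - 182/9 + 3) = -24261 - 137/9 = -218486/9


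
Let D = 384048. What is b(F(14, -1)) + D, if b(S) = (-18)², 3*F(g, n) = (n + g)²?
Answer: 384372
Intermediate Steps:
F(g, n) = (g + n)²/3 (F(g, n) = (n + g)²/3 = (g + n)²/3)
b(S) = 324
b(F(14, -1)) + D = 324 + 384048 = 384372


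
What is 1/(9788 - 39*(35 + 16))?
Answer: 1/7799 ≈ 0.00012822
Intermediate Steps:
1/(9788 - 39*(35 + 16)) = 1/(9788 - 39*51) = 1/(9788 - 1989) = 1/7799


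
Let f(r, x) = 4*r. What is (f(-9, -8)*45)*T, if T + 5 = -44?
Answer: 79380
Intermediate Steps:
T = -49 (T = -5 - 44 = -49)
(f(-9, -8)*45)*T = ((4*(-9))*45)*(-49) = -36*45*(-49) = -1620*(-49) = 79380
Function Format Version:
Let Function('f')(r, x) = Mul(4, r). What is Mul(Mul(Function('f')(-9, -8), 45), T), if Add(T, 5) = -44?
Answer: 79380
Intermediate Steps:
T = -49 (T = Add(-5, -44) = -49)
Mul(Mul(Function('f')(-9, -8), 45), T) = Mul(Mul(Mul(4, -9), 45), -49) = Mul(Mul(-36, 45), -49) = Mul(-1620, -49) = 79380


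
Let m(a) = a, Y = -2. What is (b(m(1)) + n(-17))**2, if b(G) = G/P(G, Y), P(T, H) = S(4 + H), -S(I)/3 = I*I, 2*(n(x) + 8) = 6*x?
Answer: 502681/144 ≈ 3490.8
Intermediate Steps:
n(x) = -8 + 3*x (n(x) = -8 + (6*x)/2 = -8 + 3*x)
S(I) = -3*I**2 (S(I) = -3*I*I = -3*I**2)
P(T, H) = -3*(4 + H)**2
b(G) = -G/12 (b(G) = G/((-3*(4 - 2)**2)) = G/((-3*2**2)) = G/((-3*4)) = G/(-12) = G*(-1/12) = -G/12)
(b(m(1)) + n(-17))**2 = (-1/12*1 + (-8 + 3*(-17)))**2 = (-1/12 + (-8 - 51))**2 = (-1/12 - 59)**2 = (-709/12)**2 = 502681/144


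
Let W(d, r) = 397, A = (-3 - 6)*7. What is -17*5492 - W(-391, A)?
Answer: -93761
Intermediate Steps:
A = -63 (A = -9*7 = -63)
-17*5492 - W(-391, A) = -17*5492 - 1*397 = -93364 - 397 = -93761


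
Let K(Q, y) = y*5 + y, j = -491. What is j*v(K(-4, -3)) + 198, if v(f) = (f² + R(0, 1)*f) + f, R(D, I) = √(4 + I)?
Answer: -150048 + 8838*√5 ≈ -1.3029e+5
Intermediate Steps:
K(Q, y) = 6*y (K(Q, y) = 5*y + y = 6*y)
v(f) = f + f² + f*√5 (v(f) = (f² + √(4 + 1)*f) + f = (f² + √5*f) + f = (f² + f*√5) + f = f + f² + f*√5)
j*v(K(-4, -3)) + 198 = -491*6*(-3)*(1 + 6*(-3) + √5) + 198 = -(-8838)*(1 - 18 + √5) + 198 = -(-8838)*(-17 + √5) + 198 = -491*(306 - 18*√5) + 198 = (-150246 + 8838*√5) + 198 = -150048 + 8838*√5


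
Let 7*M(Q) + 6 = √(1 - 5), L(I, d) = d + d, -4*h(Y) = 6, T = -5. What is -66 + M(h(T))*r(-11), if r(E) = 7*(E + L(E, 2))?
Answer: -24 - 14*I ≈ -24.0 - 14.0*I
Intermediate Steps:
h(Y) = -3/2 (h(Y) = -¼*6 = -3/2)
L(I, d) = 2*d
r(E) = 28 + 7*E (r(E) = 7*(E + 2*2) = 7*(E + 4) = 7*(4 + E) = 28 + 7*E)
M(Q) = -6/7 + 2*I/7 (M(Q) = -6/7 + √(1 - 5)/7 = -6/7 + √(-4)/7 = -6/7 + (2*I)/7 = -6/7 + 2*I/7)
-66 + M(h(T))*r(-11) = -66 + (-6/7 + 2*I/7)*(28 + 7*(-11)) = -66 + (-6/7 + 2*I/7)*(28 - 77) = -66 + (-6/7 + 2*I/7)*(-49) = -66 + (42 - 14*I) = -24 - 14*I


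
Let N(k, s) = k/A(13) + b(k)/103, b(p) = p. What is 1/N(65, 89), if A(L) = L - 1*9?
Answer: 412/6955 ≈ 0.059238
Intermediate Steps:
A(L) = -9 + L (A(L) = L - 9 = -9 + L)
N(k, s) = 107*k/412 (N(k, s) = k/(-9 + 13) + k/103 = k/4 + k*(1/103) = k*(¼) + k/103 = k/4 + k/103 = 107*k/412)
1/N(65, 89) = 1/((107/412)*65) = 1/(6955/412) = 412/6955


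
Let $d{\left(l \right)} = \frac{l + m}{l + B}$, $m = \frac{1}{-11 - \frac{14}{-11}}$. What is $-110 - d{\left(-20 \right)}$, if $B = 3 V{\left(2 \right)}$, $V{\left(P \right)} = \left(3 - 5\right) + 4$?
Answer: $- \frac{166931}{1498} \approx -111.44$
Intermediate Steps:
$V{\left(P \right)} = 2$ ($V{\left(P \right)} = -2 + 4 = 2$)
$m = - \frac{11}{107}$ ($m = \frac{1}{-11 - - \frac{14}{11}} = \frac{1}{-11 + \frac{14}{11}} = \frac{1}{- \frac{107}{11}} = - \frac{11}{107} \approx -0.1028$)
$B = 6$ ($B = 3 \cdot 2 = 6$)
$d{\left(l \right)} = \frac{- \frac{11}{107} + l}{6 + l}$ ($d{\left(l \right)} = \frac{l - \frac{11}{107}}{l + 6} = \frac{- \frac{11}{107} + l}{6 + l}$)
$-110 - d{\left(-20 \right)} = -110 - \frac{- \frac{11}{107} - 20}{6 - 20} = -110 - \frac{1}{-14} \left(- \frac{2151}{107}\right) = -110 - \left(- \frac{1}{14}\right) \left(- \frac{2151}{107}\right) = -110 - \frac{2151}{1498} = - \frac{166931}{1498}$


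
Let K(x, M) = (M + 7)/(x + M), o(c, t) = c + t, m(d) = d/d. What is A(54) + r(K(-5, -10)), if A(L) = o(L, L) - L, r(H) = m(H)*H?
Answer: 271/5 ≈ 54.200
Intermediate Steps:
m(d) = 1
K(x, M) = (7 + M)/(M + x)
r(H) = H (r(H) = 1*H = H)
A(L) = L (A(L) = (L + L) - L = 2*L - L = L)
A(54) + r(K(-5, -10)) = 54 + (7 - 10)/(-10 - 5) = 54 - 3/(-15) = 54 - 1/15*(-3) = 54 + 1/5 = 271/5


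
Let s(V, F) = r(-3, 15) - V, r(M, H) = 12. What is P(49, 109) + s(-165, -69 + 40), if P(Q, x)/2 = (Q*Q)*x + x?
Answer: 523813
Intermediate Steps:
s(V, F) = 12 - V
P(Q, x) = 2*x + 2*x*Q² (P(Q, x) = 2*((Q*Q)*x + x) = 2*(Q²*x + x) = 2*(x*Q² + x) = 2*(x + x*Q²) = 2*x + 2*x*Q²)
P(49, 109) + s(-165, -69 + 40) = 2*109*(1 + 49²) + (12 - 1*(-165)) = 2*109*(1 + 2401) + (12 + 165) = 2*109*2402 + 177 = 523636 + 177 = 523813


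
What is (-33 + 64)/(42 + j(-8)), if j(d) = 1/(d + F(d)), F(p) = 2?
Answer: 186/251 ≈ 0.74104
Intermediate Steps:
j(d) = 1/(2 + d) (j(d) = 1/(d + 2) = 1/(2 + d))
(-33 + 64)/(42 + j(-8)) = (-33 + 64)/(42 + 1/(2 - 8)) = 31/(42 + 1/(-6)) = 31/(42 - ⅙) = 31/(251/6) = (6/251)*31 = 186/251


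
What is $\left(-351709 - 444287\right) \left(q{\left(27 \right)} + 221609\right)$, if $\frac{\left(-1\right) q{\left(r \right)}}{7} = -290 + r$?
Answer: $-177865306200$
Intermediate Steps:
$q{\left(r \right)} = 2030 - 7 r$ ($q{\left(r \right)} = - 7 \left(-290 + r\right) = 2030 - 7 r$)
$\left(-351709 - 444287\right) \left(q{\left(27 \right)} + 221609\right) = \left(-351709 - 444287\right) \left(\left(2030 - 189\right) + 221609\right) = - 795996 \left(\left(2030 - 189\right) + 221609\right) = - 795996 \left(1841 + 221609\right) = \left(-795996\right) 223450 = -177865306200$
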